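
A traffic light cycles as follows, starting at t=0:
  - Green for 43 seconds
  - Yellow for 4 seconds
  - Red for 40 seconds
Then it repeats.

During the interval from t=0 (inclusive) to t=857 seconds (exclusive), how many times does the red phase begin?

Answer: 10

Derivation:
Cycle = 43+4+40 = 87s
red phase starts at t = k*87 + 47 for k=0,1,2,...
Need k*87+47 < 857 → k < 9.310
k ∈ {0, ..., 9} → 10 starts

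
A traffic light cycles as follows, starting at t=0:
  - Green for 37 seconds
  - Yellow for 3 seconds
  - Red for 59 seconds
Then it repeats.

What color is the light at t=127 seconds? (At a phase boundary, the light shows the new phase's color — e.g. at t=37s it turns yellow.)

Answer: green

Derivation:
Cycle length = 37 + 3 + 59 = 99s
t = 127, phase_t = 127 mod 99 = 28
28 < 37 (green end) → GREEN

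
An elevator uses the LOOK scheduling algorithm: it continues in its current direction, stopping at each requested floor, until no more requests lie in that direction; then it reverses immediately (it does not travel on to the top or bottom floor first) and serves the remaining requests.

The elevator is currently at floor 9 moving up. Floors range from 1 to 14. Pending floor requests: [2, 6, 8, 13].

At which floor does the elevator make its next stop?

Current floor: 9, direction: up
Requests above: [13]
Requests below: [2, 6, 8]
Moving up and requests lie above → nearest above is min([13]) = 13

Answer: 13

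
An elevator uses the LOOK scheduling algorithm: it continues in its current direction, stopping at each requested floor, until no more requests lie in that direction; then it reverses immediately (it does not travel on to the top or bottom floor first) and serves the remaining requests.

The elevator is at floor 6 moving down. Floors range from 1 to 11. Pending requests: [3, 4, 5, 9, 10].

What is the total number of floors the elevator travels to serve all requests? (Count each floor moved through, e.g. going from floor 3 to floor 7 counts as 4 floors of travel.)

Start at floor 6 moving down, LOOK stop order: [5, 4, 3, 9, 10]
  6 → 5: |5-6| = 1, total = 1
  5 → 4: |4-5| = 1, total = 2
  4 → 3: |3-4| = 1, total = 3
  3 → 9: |9-3| = 6, total = 9
  9 → 10: |10-9| = 1, total = 10

Answer: 10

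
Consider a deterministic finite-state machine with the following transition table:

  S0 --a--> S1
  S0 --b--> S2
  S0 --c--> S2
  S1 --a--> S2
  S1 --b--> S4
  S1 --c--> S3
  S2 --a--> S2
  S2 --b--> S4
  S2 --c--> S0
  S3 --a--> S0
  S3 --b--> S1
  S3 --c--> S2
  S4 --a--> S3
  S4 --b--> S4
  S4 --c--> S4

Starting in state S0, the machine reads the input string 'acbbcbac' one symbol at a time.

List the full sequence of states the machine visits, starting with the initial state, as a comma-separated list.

Start: S0
  read 'a': S0 --a--> S1
  read 'c': S1 --c--> S3
  read 'b': S3 --b--> S1
  read 'b': S1 --b--> S4
  read 'c': S4 --c--> S4
  read 'b': S4 --b--> S4
  read 'a': S4 --a--> S3
  read 'c': S3 --c--> S2

Answer: S0, S1, S3, S1, S4, S4, S4, S3, S2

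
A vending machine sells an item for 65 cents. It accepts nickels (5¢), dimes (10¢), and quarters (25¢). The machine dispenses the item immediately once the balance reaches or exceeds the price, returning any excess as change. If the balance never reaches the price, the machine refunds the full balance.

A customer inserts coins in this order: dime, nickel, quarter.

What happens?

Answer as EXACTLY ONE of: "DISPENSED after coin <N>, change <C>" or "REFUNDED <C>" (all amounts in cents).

Answer: REFUNDED 40

Derivation:
Price: 65¢
Coin 1 (dime, 10¢): balance = 10¢
Coin 2 (nickel, 5¢): balance = 15¢
Coin 3 (quarter, 25¢): balance = 40¢
All coins inserted, balance 40¢ < price 65¢ → REFUND 40¢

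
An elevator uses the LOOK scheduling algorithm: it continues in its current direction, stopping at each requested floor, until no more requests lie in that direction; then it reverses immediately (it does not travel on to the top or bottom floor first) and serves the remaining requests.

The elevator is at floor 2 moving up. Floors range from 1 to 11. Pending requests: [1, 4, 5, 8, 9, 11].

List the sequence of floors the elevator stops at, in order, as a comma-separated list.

Answer: 4, 5, 8, 9, 11, 1

Derivation:
Current: 2, moving UP
Serve above first (ascending): [4, 5, 8, 9, 11]
Then reverse, serve below (descending): [1]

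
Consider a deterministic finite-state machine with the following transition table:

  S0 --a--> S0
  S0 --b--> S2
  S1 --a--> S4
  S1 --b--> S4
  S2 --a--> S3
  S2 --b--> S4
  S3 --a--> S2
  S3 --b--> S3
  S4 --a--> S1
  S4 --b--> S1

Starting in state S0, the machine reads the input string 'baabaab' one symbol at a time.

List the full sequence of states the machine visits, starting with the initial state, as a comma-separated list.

Answer: S0, S2, S3, S2, S4, S1, S4, S1

Derivation:
Start: S0
  read 'b': S0 --b--> S2
  read 'a': S2 --a--> S3
  read 'a': S3 --a--> S2
  read 'b': S2 --b--> S4
  read 'a': S4 --a--> S1
  read 'a': S1 --a--> S4
  read 'b': S4 --b--> S1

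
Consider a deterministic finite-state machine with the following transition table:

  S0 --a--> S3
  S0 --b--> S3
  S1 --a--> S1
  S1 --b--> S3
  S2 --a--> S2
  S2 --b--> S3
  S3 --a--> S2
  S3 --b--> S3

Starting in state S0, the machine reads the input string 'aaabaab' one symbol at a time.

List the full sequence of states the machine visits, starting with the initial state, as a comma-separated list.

Answer: S0, S3, S2, S2, S3, S2, S2, S3

Derivation:
Start: S0
  read 'a': S0 --a--> S3
  read 'a': S3 --a--> S2
  read 'a': S2 --a--> S2
  read 'b': S2 --b--> S3
  read 'a': S3 --a--> S2
  read 'a': S2 --a--> S2
  read 'b': S2 --b--> S3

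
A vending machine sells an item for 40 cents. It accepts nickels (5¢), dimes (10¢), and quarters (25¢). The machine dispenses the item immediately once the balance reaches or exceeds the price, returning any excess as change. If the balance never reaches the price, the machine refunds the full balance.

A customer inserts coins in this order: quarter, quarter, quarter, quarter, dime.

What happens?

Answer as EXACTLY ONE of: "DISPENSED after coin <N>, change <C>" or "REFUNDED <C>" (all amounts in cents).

Price: 40¢
Coin 1 (quarter, 25¢): balance = 25¢
Coin 2 (quarter, 25¢): balance = 50¢
  → balance >= price → DISPENSE, change = 50 - 40 = 10¢

Answer: DISPENSED after coin 2, change 10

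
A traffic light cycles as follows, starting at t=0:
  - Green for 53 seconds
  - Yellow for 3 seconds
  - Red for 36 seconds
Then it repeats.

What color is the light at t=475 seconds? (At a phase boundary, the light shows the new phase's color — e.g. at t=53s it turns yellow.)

Cycle length = 53 + 3 + 36 = 92s
t = 475, phase_t = 475 mod 92 = 15
15 < 53 (green end) → GREEN

Answer: green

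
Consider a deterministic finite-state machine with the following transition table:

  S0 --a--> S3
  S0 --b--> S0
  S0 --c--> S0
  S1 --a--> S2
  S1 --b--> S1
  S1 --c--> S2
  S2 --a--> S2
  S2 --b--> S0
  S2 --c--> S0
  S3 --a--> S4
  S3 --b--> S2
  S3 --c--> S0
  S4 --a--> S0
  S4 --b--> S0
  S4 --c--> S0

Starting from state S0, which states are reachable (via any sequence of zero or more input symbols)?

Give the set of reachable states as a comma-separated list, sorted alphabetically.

Answer: S0, S2, S3, S4

Derivation:
BFS from S0:
  visit S0: S0--a-->S3 (new), S0--b-->S0 (seen), S0--c-->S0 (seen)
  visit S3: S3--a-->S4 (new), S3--b-->S2 (new), S3--c-->S0 (seen)
  visit S4: S4--a-->S0 (seen), S4--b-->S0 (seen), S4--c-->S0 (seen)
  visit S2: S2--a-->S2 (seen), S2--b-->S0 (seen), S2--c-->S0 (seen)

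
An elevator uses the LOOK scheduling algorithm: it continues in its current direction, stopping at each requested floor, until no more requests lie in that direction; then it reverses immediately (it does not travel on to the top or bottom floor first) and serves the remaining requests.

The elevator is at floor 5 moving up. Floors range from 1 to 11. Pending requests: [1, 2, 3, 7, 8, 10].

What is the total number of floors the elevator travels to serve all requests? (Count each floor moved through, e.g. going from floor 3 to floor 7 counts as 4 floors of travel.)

Answer: 14

Derivation:
Start at floor 5 moving up, LOOK stop order: [7, 8, 10, 3, 2, 1]
  5 → 7: |7-5| = 2, total = 2
  7 → 8: |8-7| = 1, total = 3
  8 → 10: |10-8| = 2, total = 5
  10 → 3: |3-10| = 7, total = 12
  3 → 2: |2-3| = 1, total = 13
  2 → 1: |1-2| = 1, total = 14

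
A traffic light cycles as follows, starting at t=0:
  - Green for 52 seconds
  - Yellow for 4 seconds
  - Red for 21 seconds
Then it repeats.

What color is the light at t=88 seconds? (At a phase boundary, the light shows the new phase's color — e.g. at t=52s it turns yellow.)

Cycle length = 52 + 4 + 21 = 77s
t = 88, phase_t = 88 mod 77 = 11
11 < 52 (green end) → GREEN

Answer: green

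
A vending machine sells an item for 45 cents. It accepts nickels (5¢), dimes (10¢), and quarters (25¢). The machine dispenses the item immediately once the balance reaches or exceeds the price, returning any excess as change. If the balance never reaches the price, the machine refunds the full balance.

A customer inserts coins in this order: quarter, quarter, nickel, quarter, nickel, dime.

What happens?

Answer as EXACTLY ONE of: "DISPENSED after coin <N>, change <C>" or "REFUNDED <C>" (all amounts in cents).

Answer: DISPENSED after coin 2, change 5

Derivation:
Price: 45¢
Coin 1 (quarter, 25¢): balance = 25¢
Coin 2 (quarter, 25¢): balance = 50¢
  → balance >= price → DISPENSE, change = 50 - 45 = 5¢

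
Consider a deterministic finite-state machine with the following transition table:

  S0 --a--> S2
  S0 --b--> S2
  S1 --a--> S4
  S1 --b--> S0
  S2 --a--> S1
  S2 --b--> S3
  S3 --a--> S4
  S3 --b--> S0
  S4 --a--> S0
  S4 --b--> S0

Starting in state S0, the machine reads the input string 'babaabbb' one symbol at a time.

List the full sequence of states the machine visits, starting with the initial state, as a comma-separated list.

Start: S0
  read 'b': S0 --b--> S2
  read 'a': S2 --a--> S1
  read 'b': S1 --b--> S0
  read 'a': S0 --a--> S2
  read 'a': S2 --a--> S1
  read 'b': S1 --b--> S0
  read 'b': S0 --b--> S2
  read 'b': S2 --b--> S3

Answer: S0, S2, S1, S0, S2, S1, S0, S2, S3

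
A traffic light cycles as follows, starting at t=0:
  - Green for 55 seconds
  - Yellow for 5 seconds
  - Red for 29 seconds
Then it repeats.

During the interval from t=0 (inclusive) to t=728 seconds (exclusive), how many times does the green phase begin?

Cycle = 55+5+29 = 89s
green phase starts at t = k*89 + 0 for k=0,1,2,...
Need k*89+0 < 728 → k < 8.180
k ∈ {0, ..., 8} → 9 starts

Answer: 9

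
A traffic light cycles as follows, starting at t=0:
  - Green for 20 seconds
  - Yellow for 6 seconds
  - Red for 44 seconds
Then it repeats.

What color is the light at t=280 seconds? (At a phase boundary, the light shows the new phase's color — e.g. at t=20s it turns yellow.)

Answer: green

Derivation:
Cycle length = 20 + 6 + 44 = 70s
t = 280, phase_t = 280 mod 70 = 0
0 < 20 (green end) → GREEN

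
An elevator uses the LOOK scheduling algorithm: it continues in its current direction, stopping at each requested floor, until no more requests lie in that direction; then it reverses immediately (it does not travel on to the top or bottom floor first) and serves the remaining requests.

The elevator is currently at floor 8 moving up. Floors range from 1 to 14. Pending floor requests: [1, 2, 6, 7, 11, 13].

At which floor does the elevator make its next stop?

Current floor: 8, direction: up
Requests above: [11, 13]
Requests below: [1, 2, 6, 7]
Moving up and requests lie above → nearest above is min([11, 13]) = 11

Answer: 11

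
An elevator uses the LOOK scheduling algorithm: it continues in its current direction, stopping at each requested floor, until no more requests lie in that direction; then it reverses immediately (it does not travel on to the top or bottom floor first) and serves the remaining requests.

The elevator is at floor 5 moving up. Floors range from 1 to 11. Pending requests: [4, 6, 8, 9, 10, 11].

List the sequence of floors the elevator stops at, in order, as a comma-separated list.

Current: 5, moving UP
Serve above first (ascending): [6, 8, 9, 10, 11]
Then reverse, serve below (descending): [4]

Answer: 6, 8, 9, 10, 11, 4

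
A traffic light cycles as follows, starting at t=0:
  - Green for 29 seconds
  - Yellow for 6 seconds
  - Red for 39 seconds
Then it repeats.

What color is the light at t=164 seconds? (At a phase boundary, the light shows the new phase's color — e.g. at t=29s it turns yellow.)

Cycle length = 29 + 6 + 39 = 74s
t = 164, phase_t = 164 mod 74 = 16
16 < 29 (green end) → GREEN

Answer: green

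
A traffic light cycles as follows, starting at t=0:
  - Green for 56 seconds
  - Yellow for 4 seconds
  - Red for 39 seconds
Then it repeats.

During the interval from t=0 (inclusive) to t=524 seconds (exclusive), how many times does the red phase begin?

Cycle = 56+4+39 = 99s
red phase starts at t = k*99 + 60 for k=0,1,2,...
Need k*99+60 < 524 → k < 4.687
k ∈ {0, ..., 4} → 5 starts

Answer: 5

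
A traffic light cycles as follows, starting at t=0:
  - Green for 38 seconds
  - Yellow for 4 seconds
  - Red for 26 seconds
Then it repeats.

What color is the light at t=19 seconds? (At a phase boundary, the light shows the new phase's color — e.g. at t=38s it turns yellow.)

Cycle length = 38 + 4 + 26 = 68s
t = 19, phase_t = 19 mod 68 = 19
19 < 38 (green end) → GREEN

Answer: green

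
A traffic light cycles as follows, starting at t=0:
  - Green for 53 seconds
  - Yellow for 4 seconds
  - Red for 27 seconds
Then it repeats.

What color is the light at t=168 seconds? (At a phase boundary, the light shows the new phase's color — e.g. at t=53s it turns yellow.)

Answer: green

Derivation:
Cycle length = 53 + 4 + 27 = 84s
t = 168, phase_t = 168 mod 84 = 0
0 < 53 (green end) → GREEN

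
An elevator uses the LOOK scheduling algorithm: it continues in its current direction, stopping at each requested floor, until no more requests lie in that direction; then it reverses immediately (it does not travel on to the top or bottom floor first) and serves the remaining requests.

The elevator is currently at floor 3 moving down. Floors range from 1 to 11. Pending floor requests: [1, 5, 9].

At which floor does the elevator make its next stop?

Current floor: 3, direction: down
Requests above: [5, 9]
Requests below: [1]
Moving down and requests lie below → nearest below is max([1]) = 1

Answer: 1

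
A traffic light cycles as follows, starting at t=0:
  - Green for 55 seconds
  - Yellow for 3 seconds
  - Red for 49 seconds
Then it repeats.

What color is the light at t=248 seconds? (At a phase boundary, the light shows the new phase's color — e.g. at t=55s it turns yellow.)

Answer: green

Derivation:
Cycle length = 55 + 3 + 49 = 107s
t = 248, phase_t = 248 mod 107 = 34
34 < 55 (green end) → GREEN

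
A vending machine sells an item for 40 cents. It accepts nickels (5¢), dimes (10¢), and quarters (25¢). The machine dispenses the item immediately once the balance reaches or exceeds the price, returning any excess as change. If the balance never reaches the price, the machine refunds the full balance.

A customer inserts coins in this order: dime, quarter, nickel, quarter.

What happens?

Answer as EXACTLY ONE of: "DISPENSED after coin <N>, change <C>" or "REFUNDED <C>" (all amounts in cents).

Answer: DISPENSED after coin 3, change 0

Derivation:
Price: 40¢
Coin 1 (dime, 10¢): balance = 10¢
Coin 2 (quarter, 25¢): balance = 35¢
Coin 3 (nickel, 5¢): balance = 40¢
  → balance >= price → DISPENSE, change = 40 - 40 = 0¢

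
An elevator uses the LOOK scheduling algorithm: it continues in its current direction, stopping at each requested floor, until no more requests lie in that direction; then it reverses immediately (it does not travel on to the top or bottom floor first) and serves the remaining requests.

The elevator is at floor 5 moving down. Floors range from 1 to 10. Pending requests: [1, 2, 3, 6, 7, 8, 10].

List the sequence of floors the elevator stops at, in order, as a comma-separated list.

Answer: 3, 2, 1, 6, 7, 8, 10

Derivation:
Current: 5, moving DOWN
Serve below first (descending): [3, 2, 1]
Then reverse, serve above (ascending): [6, 7, 8, 10]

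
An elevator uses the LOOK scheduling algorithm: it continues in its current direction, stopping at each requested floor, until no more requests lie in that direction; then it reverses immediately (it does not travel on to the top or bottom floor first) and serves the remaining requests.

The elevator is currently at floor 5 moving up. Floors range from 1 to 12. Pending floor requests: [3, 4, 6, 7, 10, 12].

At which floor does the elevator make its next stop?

Current floor: 5, direction: up
Requests above: [6, 7, 10, 12]
Requests below: [3, 4]
Moving up and requests lie above → nearest above is min([6, 7, 10, 12]) = 6

Answer: 6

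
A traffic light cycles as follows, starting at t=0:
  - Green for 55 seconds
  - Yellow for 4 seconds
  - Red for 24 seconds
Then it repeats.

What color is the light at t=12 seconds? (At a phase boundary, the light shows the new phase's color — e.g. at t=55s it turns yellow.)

Cycle length = 55 + 4 + 24 = 83s
t = 12, phase_t = 12 mod 83 = 12
12 < 55 (green end) → GREEN

Answer: green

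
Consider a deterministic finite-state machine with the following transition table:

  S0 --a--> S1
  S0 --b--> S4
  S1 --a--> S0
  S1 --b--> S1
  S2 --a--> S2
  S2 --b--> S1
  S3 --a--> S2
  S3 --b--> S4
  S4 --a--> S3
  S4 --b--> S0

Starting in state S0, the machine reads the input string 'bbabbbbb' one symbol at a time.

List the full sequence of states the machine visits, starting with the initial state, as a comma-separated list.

Answer: S0, S4, S0, S1, S1, S1, S1, S1, S1

Derivation:
Start: S0
  read 'b': S0 --b--> S4
  read 'b': S4 --b--> S0
  read 'a': S0 --a--> S1
  read 'b': S1 --b--> S1
  read 'b': S1 --b--> S1
  read 'b': S1 --b--> S1
  read 'b': S1 --b--> S1
  read 'b': S1 --b--> S1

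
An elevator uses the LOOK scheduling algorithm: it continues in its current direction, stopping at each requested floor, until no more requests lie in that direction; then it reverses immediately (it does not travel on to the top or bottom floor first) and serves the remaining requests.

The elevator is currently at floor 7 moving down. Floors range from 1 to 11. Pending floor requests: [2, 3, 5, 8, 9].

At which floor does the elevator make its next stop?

Answer: 5

Derivation:
Current floor: 7, direction: down
Requests above: [8, 9]
Requests below: [2, 3, 5]
Moving down and requests lie below → nearest below is max([2, 3, 5]) = 5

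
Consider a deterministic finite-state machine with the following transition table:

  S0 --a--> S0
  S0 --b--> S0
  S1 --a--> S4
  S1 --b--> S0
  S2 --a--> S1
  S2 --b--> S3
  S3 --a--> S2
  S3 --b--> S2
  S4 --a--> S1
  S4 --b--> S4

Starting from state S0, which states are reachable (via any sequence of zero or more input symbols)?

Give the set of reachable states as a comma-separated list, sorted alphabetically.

BFS from S0:
  visit S0: S0--a-->S0 (seen), S0--b-->S0 (seen)

Answer: S0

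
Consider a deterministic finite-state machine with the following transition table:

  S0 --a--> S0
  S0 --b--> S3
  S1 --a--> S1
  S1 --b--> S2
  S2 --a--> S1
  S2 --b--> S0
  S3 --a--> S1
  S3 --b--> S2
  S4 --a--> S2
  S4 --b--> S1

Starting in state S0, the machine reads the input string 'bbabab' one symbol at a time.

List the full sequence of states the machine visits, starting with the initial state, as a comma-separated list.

Answer: S0, S3, S2, S1, S2, S1, S2

Derivation:
Start: S0
  read 'b': S0 --b--> S3
  read 'b': S3 --b--> S2
  read 'a': S2 --a--> S1
  read 'b': S1 --b--> S2
  read 'a': S2 --a--> S1
  read 'b': S1 --b--> S2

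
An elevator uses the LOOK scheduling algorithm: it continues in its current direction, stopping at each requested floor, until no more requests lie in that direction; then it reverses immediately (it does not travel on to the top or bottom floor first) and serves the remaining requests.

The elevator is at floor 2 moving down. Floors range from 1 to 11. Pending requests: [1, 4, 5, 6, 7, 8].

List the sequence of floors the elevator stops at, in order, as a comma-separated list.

Answer: 1, 4, 5, 6, 7, 8

Derivation:
Current: 2, moving DOWN
Serve below first (descending): [1]
Then reverse, serve above (ascending): [4, 5, 6, 7, 8]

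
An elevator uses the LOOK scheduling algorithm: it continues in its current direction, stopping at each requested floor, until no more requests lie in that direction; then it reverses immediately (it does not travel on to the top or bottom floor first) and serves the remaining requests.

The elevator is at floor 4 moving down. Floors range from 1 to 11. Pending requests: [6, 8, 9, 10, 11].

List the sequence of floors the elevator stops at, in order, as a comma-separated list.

Current: 4, moving DOWN
Serve below first (descending): []
Then reverse, serve above (ascending): [6, 8, 9, 10, 11]

Answer: 6, 8, 9, 10, 11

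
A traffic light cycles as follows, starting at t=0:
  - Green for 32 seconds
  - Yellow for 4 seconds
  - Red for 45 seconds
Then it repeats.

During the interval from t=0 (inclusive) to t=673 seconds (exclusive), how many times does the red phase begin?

Cycle = 32+4+45 = 81s
red phase starts at t = k*81 + 36 for k=0,1,2,...
Need k*81+36 < 673 → k < 7.864
k ∈ {0, ..., 7} → 8 starts

Answer: 8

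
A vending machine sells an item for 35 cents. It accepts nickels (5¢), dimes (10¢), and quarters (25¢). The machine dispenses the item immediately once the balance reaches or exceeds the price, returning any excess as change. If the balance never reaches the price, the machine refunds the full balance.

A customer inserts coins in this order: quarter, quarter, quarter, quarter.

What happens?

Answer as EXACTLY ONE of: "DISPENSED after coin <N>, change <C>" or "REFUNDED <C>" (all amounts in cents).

Price: 35¢
Coin 1 (quarter, 25¢): balance = 25¢
Coin 2 (quarter, 25¢): balance = 50¢
  → balance >= price → DISPENSE, change = 50 - 35 = 15¢

Answer: DISPENSED after coin 2, change 15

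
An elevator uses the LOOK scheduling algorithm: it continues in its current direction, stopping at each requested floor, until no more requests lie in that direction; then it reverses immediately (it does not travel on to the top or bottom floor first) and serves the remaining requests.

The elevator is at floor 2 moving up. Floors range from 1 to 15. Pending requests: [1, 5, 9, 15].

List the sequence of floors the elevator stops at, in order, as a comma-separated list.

Current: 2, moving UP
Serve above first (ascending): [5, 9, 15]
Then reverse, serve below (descending): [1]

Answer: 5, 9, 15, 1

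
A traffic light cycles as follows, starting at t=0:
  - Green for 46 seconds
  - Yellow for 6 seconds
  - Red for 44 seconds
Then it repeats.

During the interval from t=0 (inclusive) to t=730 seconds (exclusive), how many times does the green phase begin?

Answer: 8

Derivation:
Cycle = 46+6+44 = 96s
green phase starts at t = k*96 + 0 for k=0,1,2,...
Need k*96+0 < 730 → k < 7.604
k ∈ {0, ..., 7} → 8 starts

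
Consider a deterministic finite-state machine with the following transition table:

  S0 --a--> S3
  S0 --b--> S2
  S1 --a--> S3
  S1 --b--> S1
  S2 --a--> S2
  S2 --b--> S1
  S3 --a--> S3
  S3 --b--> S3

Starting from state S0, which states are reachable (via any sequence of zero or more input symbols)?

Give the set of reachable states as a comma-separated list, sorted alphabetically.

BFS from S0:
  visit S0: S0--a-->S3 (new), S0--b-->S2 (new)
  visit S3: S3--a-->S3 (seen), S3--b-->S3 (seen)
  visit S2: S2--a-->S2 (seen), S2--b-->S1 (new)
  visit S1: S1--a-->S3 (seen), S1--b-->S1 (seen)

Answer: S0, S1, S2, S3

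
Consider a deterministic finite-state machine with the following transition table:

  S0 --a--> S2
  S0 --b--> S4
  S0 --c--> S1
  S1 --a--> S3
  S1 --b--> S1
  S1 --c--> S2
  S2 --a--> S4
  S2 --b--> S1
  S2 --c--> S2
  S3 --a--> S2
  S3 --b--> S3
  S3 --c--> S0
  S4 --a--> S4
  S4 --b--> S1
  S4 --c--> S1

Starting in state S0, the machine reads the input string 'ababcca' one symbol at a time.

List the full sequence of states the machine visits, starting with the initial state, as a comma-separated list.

Start: S0
  read 'a': S0 --a--> S2
  read 'b': S2 --b--> S1
  read 'a': S1 --a--> S3
  read 'b': S3 --b--> S3
  read 'c': S3 --c--> S0
  read 'c': S0 --c--> S1
  read 'a': S1 --a--> S3

Answer: S0, S2, S1, S3, S3, S0, S1, S3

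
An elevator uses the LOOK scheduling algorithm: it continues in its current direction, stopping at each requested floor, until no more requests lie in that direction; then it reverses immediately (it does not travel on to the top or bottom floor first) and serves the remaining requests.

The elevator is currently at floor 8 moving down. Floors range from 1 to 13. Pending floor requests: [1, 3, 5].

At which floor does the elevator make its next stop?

Current floor: 8, direction: down
Requests above: []
Requests below: [1, 3, 5]
Moving down and requests lie below → nearest below is max([1, 3, 5]) = 5

Answer: 5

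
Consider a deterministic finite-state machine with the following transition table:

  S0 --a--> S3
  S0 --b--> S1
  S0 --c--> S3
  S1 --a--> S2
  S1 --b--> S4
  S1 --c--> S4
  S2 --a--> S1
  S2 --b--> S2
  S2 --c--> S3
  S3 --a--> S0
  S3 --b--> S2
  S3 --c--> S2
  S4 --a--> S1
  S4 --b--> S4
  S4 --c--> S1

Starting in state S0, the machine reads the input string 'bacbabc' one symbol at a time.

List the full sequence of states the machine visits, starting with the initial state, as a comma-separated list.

Start: S0
  read 'b': S0 --b--> S1
  read 'a': S1 --a--> S2
  read 'c': S2 --c--> S3
  read 'b': S3 --b--> S2
  read 'a': S2 --a--> S1
  read 'b': S1 --b--> S4
  read 'c': S4 --c--> S1

Answer: S0, S1, S2, S3, S2, S1, S4, S1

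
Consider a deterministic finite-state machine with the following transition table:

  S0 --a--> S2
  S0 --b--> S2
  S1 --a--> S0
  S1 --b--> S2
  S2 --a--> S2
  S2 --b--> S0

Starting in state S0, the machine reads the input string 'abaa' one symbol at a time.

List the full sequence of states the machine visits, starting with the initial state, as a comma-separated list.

Answer: S0, S2, S0, S2, S2

Derivation:
Start: S0
  read 'a': S0 --a--> S2
  read 'b': S2 --b--> S0
  read 'a': S0 --a--> S2
  read 'a': S2 --a--> S2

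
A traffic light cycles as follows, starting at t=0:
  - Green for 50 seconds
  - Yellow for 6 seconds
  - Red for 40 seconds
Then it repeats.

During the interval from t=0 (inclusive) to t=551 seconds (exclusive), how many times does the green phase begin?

Answer: 6

Derivation:
Cycle = 50+6+40 = 96s
green phase starts at t = k*96 + 0 for k=0,1,2,...
Need k*96+0 < 551 → k < 5.740
k ∈ {0, ..., 5} → 6 starts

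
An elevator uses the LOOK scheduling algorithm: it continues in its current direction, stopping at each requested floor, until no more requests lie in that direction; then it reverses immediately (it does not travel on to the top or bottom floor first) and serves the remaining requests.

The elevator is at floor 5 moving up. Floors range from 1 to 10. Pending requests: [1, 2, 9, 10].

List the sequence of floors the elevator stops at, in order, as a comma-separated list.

Current: 5, moving UP
Serve above first (ascending): [9, 10]
Then reverse, serve below (descending): [2, 1]

Answer: 9, 10, 2, 1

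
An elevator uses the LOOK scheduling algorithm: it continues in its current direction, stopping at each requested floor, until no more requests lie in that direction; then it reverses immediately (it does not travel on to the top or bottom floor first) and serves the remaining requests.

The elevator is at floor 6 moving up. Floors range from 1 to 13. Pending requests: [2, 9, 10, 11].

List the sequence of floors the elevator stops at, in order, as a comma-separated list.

Answer: 9, 10, 11, 2

Derivation:
Current: 6, moving UP
Serve above first (ascending): [9, 10, 11]
Then reverse, serve below (descending): [2]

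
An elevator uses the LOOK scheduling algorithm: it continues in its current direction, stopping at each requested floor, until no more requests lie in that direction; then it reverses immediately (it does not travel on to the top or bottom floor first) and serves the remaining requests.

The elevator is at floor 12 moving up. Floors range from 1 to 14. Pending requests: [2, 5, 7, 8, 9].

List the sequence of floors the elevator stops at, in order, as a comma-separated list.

Current: 12, moving UP
Serve above first (ascending): []
Then reverse, serve below (descending): [9, 8, 7, 5, 2]

Answer: 9, 8, 7, 5, 2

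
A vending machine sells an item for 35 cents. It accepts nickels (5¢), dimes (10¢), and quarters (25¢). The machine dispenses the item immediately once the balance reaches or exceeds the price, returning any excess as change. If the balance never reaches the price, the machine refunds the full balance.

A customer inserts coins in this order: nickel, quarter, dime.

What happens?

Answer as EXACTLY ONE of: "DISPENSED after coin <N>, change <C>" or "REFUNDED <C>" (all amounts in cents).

Answer: DISPENSED after coin 3, change 5

Derivation:
Price: 35¢
Coin 1 (nickel, 5¢): balance = 5¢
Coin 2 (quarter, 25¢): balance = 30¢
Coin 3 (dime, 10¢): balance = 40¢
  → balance >= price → DISPENSE, change = 40 - 35 = 5¢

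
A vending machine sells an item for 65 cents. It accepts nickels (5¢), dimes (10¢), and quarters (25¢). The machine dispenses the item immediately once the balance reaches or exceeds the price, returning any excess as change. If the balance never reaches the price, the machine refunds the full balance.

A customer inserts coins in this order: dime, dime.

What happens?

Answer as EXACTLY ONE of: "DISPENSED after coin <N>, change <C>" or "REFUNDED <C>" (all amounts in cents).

Price: 65¢
Coin 1 (dime, 10¢): balance = 10¢
Coin 2 (dime, 10¢): balance = 20¢
All coins inserted, balance 20¢ < price 65¢ → REFUND 20¢

Answer: REFUNDED 20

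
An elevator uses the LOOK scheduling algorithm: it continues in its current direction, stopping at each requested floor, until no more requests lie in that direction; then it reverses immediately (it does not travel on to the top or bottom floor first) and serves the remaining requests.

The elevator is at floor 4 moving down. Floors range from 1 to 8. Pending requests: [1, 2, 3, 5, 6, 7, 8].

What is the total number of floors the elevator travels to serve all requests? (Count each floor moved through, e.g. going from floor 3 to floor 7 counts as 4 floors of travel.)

Answer: 10

Derivation:
Start at floor 4 moving down, LOOK stop order: [3, 2, 1, 5, 6, 7, 8]
  4 → 3: |3-4| = 1, total = 1
  3 → 2: |2-3| = 1, total = 2
  2 → 1: |1-2| = 1, total = 3
  1 → 5: |5-1| = 4, total = 7
  5 → 6: |6-5| = 1, total = 8
  6 → 7: |7-6| = 1, total = 9
  7 → 8: |8-7| = 1, total = 10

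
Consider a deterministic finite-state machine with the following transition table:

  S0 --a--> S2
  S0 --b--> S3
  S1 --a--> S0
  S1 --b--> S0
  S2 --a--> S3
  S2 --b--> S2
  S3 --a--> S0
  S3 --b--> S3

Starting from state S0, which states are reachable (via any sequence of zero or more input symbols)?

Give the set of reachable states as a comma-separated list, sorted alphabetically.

BFS from S0:
  visit S0: S0--a-->S2 (new), S0--b-->S3 (new)
  visit S2: S2--a-->S3 (seen), S2--b-->S2 (seen)
  visit S3: S3--a-->S0 (seen), S3--b-->S3 (seen)

Answer: S0, S2, S3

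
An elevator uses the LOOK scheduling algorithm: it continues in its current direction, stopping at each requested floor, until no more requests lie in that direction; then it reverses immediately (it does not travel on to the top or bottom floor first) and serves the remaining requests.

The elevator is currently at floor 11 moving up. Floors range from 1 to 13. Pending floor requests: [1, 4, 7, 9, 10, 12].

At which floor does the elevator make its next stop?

Answer: 12

Derivation:
Current floor: 11, direction: up
Requests above: [12]
Requests below: [1, 4, 7, 9, 10]
Moving up and requests lie above → nearest above is min([12]) = 12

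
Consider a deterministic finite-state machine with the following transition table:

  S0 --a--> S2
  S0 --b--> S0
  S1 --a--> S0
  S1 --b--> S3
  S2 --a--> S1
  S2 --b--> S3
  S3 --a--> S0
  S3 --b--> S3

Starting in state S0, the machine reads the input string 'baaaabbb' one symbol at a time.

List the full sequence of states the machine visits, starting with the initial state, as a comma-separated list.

Answer: S0, S0, S2, S1, S0, S2, S3, S3, S3

Derivation:
Start: S0
  read 'b': S0 --b--> S0
  read 'a': S0 --a--> S2
  read 'a': S2 --a--> S1
  read 'a': S1 --a--> S0
  read 'a': S0 --a--> S2
  read 'b': S2 --b--> S3
  read 'b': S3 --b--> S3
  read 'b': S3 --b--> S3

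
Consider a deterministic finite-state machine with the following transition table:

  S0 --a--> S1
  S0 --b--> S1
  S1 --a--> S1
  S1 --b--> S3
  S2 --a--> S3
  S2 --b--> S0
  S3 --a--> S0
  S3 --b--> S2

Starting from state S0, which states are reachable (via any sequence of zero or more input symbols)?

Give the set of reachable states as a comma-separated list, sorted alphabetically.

Answer: S0, S1, S2, S3

Derivation:
BFS from S0:
  visit S0: S0--a-->S1 (new), S0--b-->S1 (seen)
  visit S1: S1--a-->S1 (seen), S1--b-->S3 (new)
  visit S3: S3--a-->S0 (seen), S3--b-->S2 (new)
  visit S2: S2--a-->S3 (seen), S2--b-->S0 (seen)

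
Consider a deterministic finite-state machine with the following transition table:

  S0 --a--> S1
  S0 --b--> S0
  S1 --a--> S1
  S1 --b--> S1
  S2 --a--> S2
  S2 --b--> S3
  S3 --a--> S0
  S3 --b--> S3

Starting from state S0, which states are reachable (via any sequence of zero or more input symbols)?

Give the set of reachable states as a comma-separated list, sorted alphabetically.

Answer: S0, S1

Derivation:
BFS from S0:
  visit S0: S0--a-->S1 (new), S0--b-->S0 (seen)
  visit S1: S1--a-->S1 (seen), S1--b-->S1 (seen)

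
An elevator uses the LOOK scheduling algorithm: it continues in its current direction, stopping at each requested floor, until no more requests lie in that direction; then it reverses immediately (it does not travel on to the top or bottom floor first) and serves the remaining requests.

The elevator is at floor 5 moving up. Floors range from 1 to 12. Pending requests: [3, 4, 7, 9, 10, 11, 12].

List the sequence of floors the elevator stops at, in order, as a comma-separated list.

Current: 5, moving UP
Serve above first (ascending): [7, 9, 10, 11, 12]
Then reverse, serve below (descending): [4, 3]

Answer: 7, 9, 10, 11, 12, 4, 3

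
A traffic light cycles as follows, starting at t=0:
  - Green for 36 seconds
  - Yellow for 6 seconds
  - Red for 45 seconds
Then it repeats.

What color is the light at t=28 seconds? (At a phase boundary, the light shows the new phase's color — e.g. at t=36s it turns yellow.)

Cycle length = 36 + 6 + 45 = 87s
t = 28, phase_t = 28 mod 87 = 28
28 < 36 (green end) → GREEN

Answer: green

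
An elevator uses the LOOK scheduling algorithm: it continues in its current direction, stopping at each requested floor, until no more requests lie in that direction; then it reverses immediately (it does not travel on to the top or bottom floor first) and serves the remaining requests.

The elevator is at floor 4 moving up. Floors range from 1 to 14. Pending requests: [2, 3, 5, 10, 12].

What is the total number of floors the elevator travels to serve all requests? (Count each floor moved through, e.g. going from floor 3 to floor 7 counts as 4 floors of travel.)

Start at floor 4 moving up, LOOK stop order: [5, 10, 12, 3, 2]
  4 → 5: |5-4| = 1, total = 1
  5 → 10: |10-5| = 5, total = 6
  10 → 12: |12-10| = 2, total = 8
  12 → 3: |3-12| = 9, total = 17
  3 → 2: |2-3| = 1, total = 18

Answer: 18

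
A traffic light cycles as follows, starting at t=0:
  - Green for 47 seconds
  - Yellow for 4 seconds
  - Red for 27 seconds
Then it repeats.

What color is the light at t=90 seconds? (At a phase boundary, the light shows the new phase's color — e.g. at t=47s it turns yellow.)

Cycle length = 47 + 4 + 27 = 78s
t = 90, phase_t = 90 mod 78 = 12
12 < 47 (green end) → GREEN

Answer: green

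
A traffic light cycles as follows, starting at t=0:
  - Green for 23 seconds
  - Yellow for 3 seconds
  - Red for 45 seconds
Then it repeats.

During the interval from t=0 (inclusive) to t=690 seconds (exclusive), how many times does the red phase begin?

Answer: 10

Derivation:
Cycle = 23+3+45 = 71s
red phase starts at t = k*71 + 26 for k=0,1,2,...
Need k*71+26 < 690 → k < 9.352
k ∈ {0, ..., 9} → 10 starts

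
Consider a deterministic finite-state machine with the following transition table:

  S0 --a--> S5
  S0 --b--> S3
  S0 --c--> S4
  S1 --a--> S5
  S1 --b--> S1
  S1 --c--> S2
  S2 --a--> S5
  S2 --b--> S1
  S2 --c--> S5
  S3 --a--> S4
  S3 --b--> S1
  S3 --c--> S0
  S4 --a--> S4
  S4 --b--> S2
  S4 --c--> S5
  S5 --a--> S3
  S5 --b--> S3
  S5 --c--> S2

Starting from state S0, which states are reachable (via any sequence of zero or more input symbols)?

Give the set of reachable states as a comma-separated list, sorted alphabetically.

BFS from S0:
  visit S0: S0--a-->S5 (new), S0--b-->S3 (new), S0--c-->S4 (new)
  visit S5: S5--a-->S3 (seen), S5--b-->S3 (seen), S5--c-->S2 (new)
  visit S3: S3--a-->S4 (seen), S3--b-->S1 (new), S3--c-->S0 (seen)
  visit S4: S4--a-->S4 (seen), S4--b-->S2 (seen), S4--c-->S5 (seen)
  visit S2: S2--a-->S5 (seen), S2--b-->S1 (seen), S2--c-->S5 (seen)
  visit S1: S1--a-->S5 (seen), S1--b-->S1 (seen), S1--c-->S2 (seen)

Answer: S0, S1, S2, S3, S4, S5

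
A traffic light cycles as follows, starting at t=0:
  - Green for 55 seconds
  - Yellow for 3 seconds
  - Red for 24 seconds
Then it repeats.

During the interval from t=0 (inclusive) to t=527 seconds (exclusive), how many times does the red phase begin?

Answer: 6

Derivation:
Cycle = 55+3+24 = 82s
red phase starts at t = k*82 + 58 for k=0,1,2,...
Need k*82+58 < 527 → k < 5.720
k ∈ {0, ..., 5} → 6 starts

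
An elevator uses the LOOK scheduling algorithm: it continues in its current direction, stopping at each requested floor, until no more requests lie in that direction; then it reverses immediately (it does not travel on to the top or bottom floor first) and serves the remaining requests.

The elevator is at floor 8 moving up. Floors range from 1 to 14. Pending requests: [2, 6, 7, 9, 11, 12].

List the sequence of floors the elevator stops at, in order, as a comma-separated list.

Current: 8, moving UP
Serve above first (ascending): [9, 11, 12]
Then reverse, serve below (descending): [7, 6, 2]

Answer: 9, 11, 12, 7, 6, 2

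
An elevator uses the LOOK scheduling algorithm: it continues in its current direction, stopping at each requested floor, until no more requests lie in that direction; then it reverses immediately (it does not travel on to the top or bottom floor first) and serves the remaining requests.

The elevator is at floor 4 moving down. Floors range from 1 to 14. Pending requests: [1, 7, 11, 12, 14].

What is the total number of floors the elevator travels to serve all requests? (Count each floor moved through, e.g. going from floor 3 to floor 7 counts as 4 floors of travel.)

Start at floor 4 moving down, LOOK stop order: [1, 7, 11, 12, 14]
  4 → 1: |1-4| = 3, total = 3
  1 → 7: |7-1| = 6, total = 9
  7 → 11: |11-7| = 4, total = 13
  11 → 12: |12-11| = 1, total = 14
  12 → 14: |14-12| = 2, total = 16

Answer: 16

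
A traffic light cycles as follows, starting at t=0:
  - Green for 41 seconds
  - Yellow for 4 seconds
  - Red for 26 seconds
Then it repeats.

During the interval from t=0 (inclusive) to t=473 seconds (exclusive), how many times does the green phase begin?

Answer: 7

Derivation:
Cycle = 41+4+26 = 71s
green phase starts at t = k*71 + 0 for k=0,1,2,...
Need k*71+0 < 473 → k < 6.662
k ∈ {0, ..., 6} → 7 starts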